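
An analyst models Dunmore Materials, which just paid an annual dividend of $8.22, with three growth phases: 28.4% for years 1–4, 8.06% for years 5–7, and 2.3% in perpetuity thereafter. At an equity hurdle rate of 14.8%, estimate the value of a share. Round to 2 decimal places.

$165.88

Three-stage DDM. Project D₁…D_7; terminal Gordon value at t=7 with g = 0.023; discount at r = 0.148.
D_1 = 10.5545
D_2 = 13.5520
D_3 = 17.4007
D_4 = 22.3425
D_5 = 24.1433
D_6 = 26.0893
D_7 = 28.1921
TV_7 = 28.8405/(0.148−0.023) = 230.7238
P₀ = Σ Dₜ/(1+r)ᵗ + TV_7/(1+r)^7 = 165.8768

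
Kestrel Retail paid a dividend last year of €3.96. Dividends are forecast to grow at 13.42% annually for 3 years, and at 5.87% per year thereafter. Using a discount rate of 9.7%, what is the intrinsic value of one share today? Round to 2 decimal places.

€133.69

Two-stage DDM. Project D₁…D_3 at 0.1342, terminal growth 0.0587, discount at r = 0.097.
D_1 = 4.4914
D_2 = 5.0942
D_3 = 5.7778
Terminal value at t=3: TV = D_4/(r−g) = 6.1170/(0.097−0.0587) = 159.7123
P₀ = 4.4914/(1+0.097)^1 + 5.0942/(1+0.097)^2 + 5.7778/(1+0.097)^3 + 159.7123/(1+0.097)^3 = 133.6854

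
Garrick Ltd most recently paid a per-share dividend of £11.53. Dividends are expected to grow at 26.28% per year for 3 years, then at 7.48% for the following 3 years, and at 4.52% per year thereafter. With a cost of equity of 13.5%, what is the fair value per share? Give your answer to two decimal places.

Three-stage DDM. Project D₁…D_6; terminal Gordon value at t=6 with g = 0.0452; discount at r = 0.135.
D_1 = 14.5601
D_2 = 18.3865
D_3 = 23.2184
D_4 = 24.9552
D_5 = 26.8218
D_6 = 28.8281
TV_6 = 30.1311/(0.135−0.0452) = 335.5360
P₀ = Σ Dₜ/(1+r)ᵗ + TV_6/(1+r)^6 = 242.6939

£242.69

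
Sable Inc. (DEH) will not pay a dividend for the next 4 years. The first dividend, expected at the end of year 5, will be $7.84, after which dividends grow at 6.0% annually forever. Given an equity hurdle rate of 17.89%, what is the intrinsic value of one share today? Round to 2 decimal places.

$34.14

Deferred-dividend DDM. At t=4 the remaining stream is a growing perpetuity with first payment D_5 = 7.84.
V_4 = D_5/(r−g) = 7.84/(0.1789−0.06) = 65.9378
P₀ = V_4/(1+r)^4 = 65.9378/(1+0.1789)^4 = 34.1371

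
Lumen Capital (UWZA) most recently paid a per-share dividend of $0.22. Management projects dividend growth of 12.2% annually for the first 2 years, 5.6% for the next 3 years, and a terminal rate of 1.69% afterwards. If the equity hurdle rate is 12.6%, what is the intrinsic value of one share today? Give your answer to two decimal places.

$2.69

Three-stage DDM. Project D₁…D_5; terminal Gordon value at t=5 with g = 0.0169; discount at r = 0.126.
D_1 = 0.2468
D_2 = 0.2770
D_3 = 0.2925
D_4 = 0.3088
D_5 = 0.3261
TV_5 = 0.3316/(0.126−0.0169) = 3.0399
P₀ = Σ Dₜ/(1+r)ᵗ + TV_5/(1+r)^5 = 2.6943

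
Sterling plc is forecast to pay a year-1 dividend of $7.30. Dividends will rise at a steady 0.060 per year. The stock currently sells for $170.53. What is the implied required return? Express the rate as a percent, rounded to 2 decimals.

10.28%

Rearranging the constant-growth DDM: r = D₁/P₀ + g.
r = 7.3000 / 170.53 + 0.06 = 0.04281 + 0.06 = 0.10281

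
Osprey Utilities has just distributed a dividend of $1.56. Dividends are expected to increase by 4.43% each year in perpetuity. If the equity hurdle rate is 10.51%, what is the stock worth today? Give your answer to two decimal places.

Gordon growth model: P₀ = D₁/(r − g). D₁ = 1.56 × (1 + 0.0443) = 1.6291.
P₀ = 1.6291 / (0.1051 − 0.0443) = 1.6291 / 0.0608 = 26.7945

$26.79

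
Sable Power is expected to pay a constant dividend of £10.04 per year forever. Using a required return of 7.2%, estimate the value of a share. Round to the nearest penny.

£139.44

Zero-growth DDM (perpetuity): P₀ = D/r = 10.04 / 0.072 = 139.4444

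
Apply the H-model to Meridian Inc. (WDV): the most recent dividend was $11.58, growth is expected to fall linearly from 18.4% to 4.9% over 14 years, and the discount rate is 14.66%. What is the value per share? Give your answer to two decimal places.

H-model: P₀ = D₀[(1+g_L) + H(g_S−g_L)]/(r−g_L), with H = 14/2 = 7.
P₀ = 11.58 × [(1+0.049) + 7×(0.184−0.049)] / (0.1466−0.049)
   = 11.58 × 1.9940 / 0.0976 = 236.5832

$236.58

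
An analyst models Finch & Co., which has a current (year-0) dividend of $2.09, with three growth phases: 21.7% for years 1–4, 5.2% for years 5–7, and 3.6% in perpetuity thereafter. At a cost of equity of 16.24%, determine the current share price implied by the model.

Three-stage DDM. Project D₁…D_7; terminal Gordon value at t=7 with g = 0.036; discount at r = 0.1624.
D_1 = 2.5435
D_2 = 3.0955
D_3 = 3.7672
D_4 = 4.5847
D_5 = 4.8231
D_6 = 5.0739
D_7 = 5.3377
TV_7 = 5.5299/(0.1624−0.036) = 43.7490
P₀ = Σ Dₜ/(1+r)ᵗ + TV_7/(1+r)^7 = 30.8374

$30.84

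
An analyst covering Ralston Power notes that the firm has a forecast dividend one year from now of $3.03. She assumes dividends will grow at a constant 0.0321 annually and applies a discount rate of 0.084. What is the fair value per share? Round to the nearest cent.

$58.38

Gordon growth model: P₀ = D₁/(r − g), with D₁ = 3.03 given directly.
P₀ = 3.0300 / (0.084 − 0.0321) = 3.0300 / 0.0519 = 58.3815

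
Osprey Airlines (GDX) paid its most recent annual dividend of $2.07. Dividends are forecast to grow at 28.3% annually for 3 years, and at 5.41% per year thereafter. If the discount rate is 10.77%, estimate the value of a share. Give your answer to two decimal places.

$71.65

Two-stage DDM. Project D₁…D_3 at 0.283, terminal growth 0.0541, discount at r = 0.1077.
D_1 = 2.6558
D_2 = 3.4074
D_3 = 4.3717
Terminal value at t=3: TV = D_4/(r−g) = 4.6082/(0.1077−0.0541) = 85.9740
P₀ = 2.6558/(1+0.1077)^1 + 3.4074/(1+0.1077)^2 + 4.3717/(1+0.1077)^3 + 85.9740/(1+0.1077)^3 = 71.6470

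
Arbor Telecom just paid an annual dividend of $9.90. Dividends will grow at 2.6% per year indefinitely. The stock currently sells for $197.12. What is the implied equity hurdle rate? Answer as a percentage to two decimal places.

7.75%

Rearranging the constant-growth DDM: r = D₁/P₀ + g.
D₁ = 9.90 × (1 + 0.026) = 10.1574.
r = 10.1574 / 197.12 + 0.026 = 0.05153 + 0.026 = 0.07753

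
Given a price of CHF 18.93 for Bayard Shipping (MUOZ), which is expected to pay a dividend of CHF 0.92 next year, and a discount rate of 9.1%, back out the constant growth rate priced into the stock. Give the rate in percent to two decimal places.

From P₀ = D₁/(r − g), the implied growth is g = r − D₁/P₀.
g = 0.091 − 0.92/18.93 = 0.091 − 0.04860 = 0.04240

4.24%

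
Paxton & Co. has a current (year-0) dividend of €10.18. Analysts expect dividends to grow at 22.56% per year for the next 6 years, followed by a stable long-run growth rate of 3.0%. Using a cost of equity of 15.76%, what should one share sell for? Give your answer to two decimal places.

Two-stage DDM. Project D₁…D_6 at 0.2256, terminal growth 0.03, discount at r = 0.1576.
D_1 = 12.4766
D_2 = 15.2913
D_3 = 18.7411
D_4 = 22.9690
D_5 = 28.1509
D_6 = 34.5017
Terminal value at t=6: TV = D_7/(r−g) = 35.5367/(0.1576−0.03) = 278.5011
P₀ = 12.4766/(1+0.1576)^1 + 15.2913/(1+0.1576)^2 + 18.7411/(1+0.1576)^3 + 22.9690/(1+0.1576)^4 + 28.1509/(1+0.1576)^5 + 34.5017/(1+0.1576)^6 + 278.5011/(1+0.1576)^6 = 190.6801

€190.68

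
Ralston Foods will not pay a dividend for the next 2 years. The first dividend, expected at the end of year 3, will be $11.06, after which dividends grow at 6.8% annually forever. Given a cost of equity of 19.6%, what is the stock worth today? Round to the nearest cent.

Deferred-dividend DDM. At t=2 the remaining stream is a growing perpetuity with first payment D_3 = 11.06.
V_2 = D_3/(r−g) = 11.06/(0.196−0.068) = 86.4062
P₀ = V_2/(1+r)^2 = 86.4062/(1+0.196)^2 = 60.4064

$60.41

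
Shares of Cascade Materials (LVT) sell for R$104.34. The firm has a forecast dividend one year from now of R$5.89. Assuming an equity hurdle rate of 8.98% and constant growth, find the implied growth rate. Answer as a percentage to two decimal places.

3.33%

From P₀ = D₁/(r − g), the implied growth is g = r − D₁/P₀.
g = 0.0898 − 5.89/104.34 = 0.0898 − 0.05645 = 0.03335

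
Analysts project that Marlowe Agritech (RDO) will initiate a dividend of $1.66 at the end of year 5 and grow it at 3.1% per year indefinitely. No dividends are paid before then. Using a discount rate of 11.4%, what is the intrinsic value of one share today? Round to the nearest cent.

$12.99

Deferred-dividend DDM. At t=4 the remaining stream is a growing perpetuity with first payment D_5 = 1.66.
V_4 = D_5/(r−g) = 1.66/(0.114−0.031) = 20.0000
P₀ = V_4/(1+r)^4 = 20.0000/(1+0.114)^4 = 12.9864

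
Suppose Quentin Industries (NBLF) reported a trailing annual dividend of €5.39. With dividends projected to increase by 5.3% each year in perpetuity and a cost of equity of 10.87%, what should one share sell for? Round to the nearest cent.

Gordon growth model: P₀ = D₁/(r − g). D₁ = 5.39 × (1 + 0.053) = 5.6757.
P₀ = 5.6757 / (0.1087 − 0.053) = 5.6757 / 0.0557 = 101.8971

€101.90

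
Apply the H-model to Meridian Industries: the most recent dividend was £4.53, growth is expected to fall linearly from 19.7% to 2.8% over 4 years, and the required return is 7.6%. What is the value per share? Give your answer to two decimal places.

£128.92

H-model: P₀ = D₀[(1+g_L) + H(g_S−g_L)]/(r−g_L), with H = 4/2 = 2.
P₀ = 4.53 × [(1+0.028) + 2×(0.197−0.028)] / (0.076−0.028)
   = 4.53 × 1.3660 / 0.048 = 128.9163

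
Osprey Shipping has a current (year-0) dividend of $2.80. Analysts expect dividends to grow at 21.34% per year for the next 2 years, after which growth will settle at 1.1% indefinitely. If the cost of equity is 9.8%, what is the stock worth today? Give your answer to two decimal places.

$46.25

Two-stage DDM. Project D₁…D_2 at 0.2134, terminal growth 0.011, discount at r = 0.098.
D_1 = 3.3975
D_2 = 4.1226
Terminal value at t=2: TV = D_3/(r−g) = 4.1679/(0.098−0.011) = 47.9069
P₀ = 3.3975/(1+0.098)^1 + 4.1226/(1+0.098)^2 + 47.9069/(1+0.098)^2 = 46.2506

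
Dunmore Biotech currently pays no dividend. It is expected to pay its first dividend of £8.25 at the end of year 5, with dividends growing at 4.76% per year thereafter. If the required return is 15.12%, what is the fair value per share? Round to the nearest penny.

£45.34

Deferred-dividend DDM. At t=4 the remaining stream is a growing perpetuity with first payment D_5 = 8.25.
V_4 = D_5/(r−g) = 8.25/(0.1512−0.0476) = 79.6332
P₀ = V_4/(1+r)^4 = 79.6332/(1+0.1512)^4 = 45.3410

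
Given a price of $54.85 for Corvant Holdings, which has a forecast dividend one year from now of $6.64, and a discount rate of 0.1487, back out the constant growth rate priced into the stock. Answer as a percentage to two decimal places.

From P₀ = D₁/(r − g), the implied growth is g = r − D₁/P₀.
g = 0.1487 − 6.64/54.85 = 0.1487 − 0.12106 = 0.02764

2.76%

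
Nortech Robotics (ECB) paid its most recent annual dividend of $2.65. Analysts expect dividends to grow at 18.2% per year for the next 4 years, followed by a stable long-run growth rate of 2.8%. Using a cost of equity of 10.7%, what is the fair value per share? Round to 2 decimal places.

$57.34

Two-stage DDM. Project D₁…D_4 at 0.182, terminal growth 0.028, discount at r = 0.107.
D_1 = 3.1323
D_2 = 3.7024
D_3 = 4.3762
D_4 = 5.1727
Terminal value at t=4: TV = D_5/(r−g) = 5.3175/(0.107−0.028) = 67.3103
P₀ = 3.1323/(1+0.107)^1 + 3.7024/(1+0.107)^2 + 4.3762/(1+0.107)^3 + 5.1727/(1+0.107)^4 + 67.3103/(1+0.107)^4 = 57.3432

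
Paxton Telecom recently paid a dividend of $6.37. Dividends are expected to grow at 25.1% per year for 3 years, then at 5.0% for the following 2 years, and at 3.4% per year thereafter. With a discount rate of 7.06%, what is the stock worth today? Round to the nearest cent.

Three-stage DDM. Project D₁…D_5; terminal Gordon value at t=5 with g = 0.034; discount at r = 0.0706.
D_1 = 7.9689
D_2 = 9.9691
D_3 = 12.4713
D_4 = 13.0949
D_5 = 13.7496
TV_5 = 14.2171/(0.0706−0.034) = 388.4449
P₀ = Σ Dₜ/(1+r)ᵗ + TV_5/(1+r)^5 = 322.2282

$322.23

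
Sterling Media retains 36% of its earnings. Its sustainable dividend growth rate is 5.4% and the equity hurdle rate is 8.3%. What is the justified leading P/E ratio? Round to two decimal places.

Payout ratio b = 1 − 0.36 = 0.64.
Justified leading P/E = b/(r−g) = 0.64/(0.083−0.054) = 22.0690

22.07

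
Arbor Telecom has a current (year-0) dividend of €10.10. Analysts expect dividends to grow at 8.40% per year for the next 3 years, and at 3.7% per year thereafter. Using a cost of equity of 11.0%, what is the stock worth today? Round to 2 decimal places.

€162.53

Two-stage DDM. Project D₁…D_3 at 0.084, terminal growth 0.037, discount at r = 0.11.
D_1 = 10.9484
D_2 = 11.8681
D_3 = 12.8650
Terminal value at t=3: TV = D_4/(r−g) = 13.3410/(0.11−0.037) = 182.7533
P₀ = 10.9484/(1+0.11)^1 + 11.8681/(1+0.11)^2 + 12.8650/(1+0.11)^3 + 182.7533/(1+0.11)^3 = 162.5302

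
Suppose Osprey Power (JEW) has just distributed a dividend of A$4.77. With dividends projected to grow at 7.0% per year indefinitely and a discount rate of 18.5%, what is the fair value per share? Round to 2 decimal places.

Gordon growth model: P₀ = D₁/(r − g). D₁ = 4.77 × (1 + 0.07) = 5.1039.
P₀ = 5.1039 / (0.185 − 0.07) = 5.1039 / 0.115 = 44.3817

A$44.38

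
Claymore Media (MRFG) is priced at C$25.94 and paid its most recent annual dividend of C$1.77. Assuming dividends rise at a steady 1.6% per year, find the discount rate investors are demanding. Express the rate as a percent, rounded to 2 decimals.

Rearranging the constant-growth DDM: r = D₁/P₀ + g.
D₁ = 1.77 × (1 + 0.016) = 1.7983.
r = 1.7983 / 25.94 + 0.016 = 0.06933 + 0.016 = 0.08533

8.53%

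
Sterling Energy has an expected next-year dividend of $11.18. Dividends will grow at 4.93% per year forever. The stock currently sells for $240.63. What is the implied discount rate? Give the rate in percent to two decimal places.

9.58%

Rearranging the constant-growth DDM: r = D₁/P₀ + g.
r = 11.1800 / 240.63 + 0.0493 = 0.04646 + 0.0493 = 0.09576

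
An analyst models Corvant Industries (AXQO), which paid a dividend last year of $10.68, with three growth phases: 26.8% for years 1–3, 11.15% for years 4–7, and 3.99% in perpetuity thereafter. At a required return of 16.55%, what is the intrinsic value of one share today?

$181.13

Three-stage DDM. Project D₁…D_7; terminal Gordon value at t=7 with g = 0.0399; discount at r = 0.1655.
D_1 = 13.5422
D_2 = 17.1716
D_3 = 21.7735
D_4 = 24.2013
D_5 = 26.8997
D_6 = 29.8991
D_7 = 33.2328
TV_7 = 34.5588/(0.1655−0.0399) = 275.1496
P₀ = Σ Dₜ/(1+r)ᵗ + TV_7/(1+r)^7 = 181.1263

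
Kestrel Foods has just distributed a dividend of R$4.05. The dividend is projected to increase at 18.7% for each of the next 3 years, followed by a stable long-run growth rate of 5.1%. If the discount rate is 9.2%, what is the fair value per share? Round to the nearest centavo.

Two-stage DDM. Project D₁…D_3 at 0.187, terminal growth 0.051, discount at r = 0.092.
D_1 = 4.8074
D_2 = 5.7063
D_3 = 6.7734
Terminal value at t=3: TV = D_4/(r−g) = 7.1189/(0.092−0.051) = 173.6305
P₀ = 4.8074/(1+0.092)^1 + 5.7063/(1+0.092)^2 + 6.7734/(1+0.092)^3 + 173.6305/(1+0.092)^3 = 147.7286

R$147.73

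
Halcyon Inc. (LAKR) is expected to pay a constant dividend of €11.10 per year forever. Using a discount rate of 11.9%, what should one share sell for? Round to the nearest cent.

Zero-growth DDM (perpetuity): P₀ = D/r = 11.10 / 0.119 = 93.2773

€93.28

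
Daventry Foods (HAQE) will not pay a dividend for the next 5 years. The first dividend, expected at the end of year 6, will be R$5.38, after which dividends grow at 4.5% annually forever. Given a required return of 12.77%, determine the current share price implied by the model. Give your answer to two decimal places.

R$35.67

Deferred-dividend DDM. At t=5 the remaining stream is a growing perpetuity with first payment D_6 = 5.38.
V_5 = D_6/(r−g) = 5.38/(0.1277−0.045) = 65.0544
P₀ = V_5/(1+r)^5 = 65.0544/(1+0.1277)^5 = 35.6705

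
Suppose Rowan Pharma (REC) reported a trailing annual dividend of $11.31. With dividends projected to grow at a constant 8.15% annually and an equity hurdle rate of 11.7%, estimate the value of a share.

Gordon growth model: P₀ = D₁/(r − g). D₁ = 11.31 × (1 + 0.0815) = 12.2318.
P₀ = 12.2318 / (0.117 − 0.0815) = 12.2318 / 0.0355 = 344.5568

$344.56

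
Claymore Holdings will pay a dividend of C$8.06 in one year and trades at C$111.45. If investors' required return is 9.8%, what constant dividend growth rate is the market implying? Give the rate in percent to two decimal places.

From P₀ = D₁/(r − g), the implied growth is g = r − D₁/P₀.
g = 0.098 − 8.06/111.45 = 0.098 − 0.07232 = 0.02568

2.57%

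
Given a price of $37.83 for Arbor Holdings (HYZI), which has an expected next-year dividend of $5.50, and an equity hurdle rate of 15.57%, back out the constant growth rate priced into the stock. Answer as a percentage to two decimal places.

From P₀ = D₁/(r − g), the implied growth is g = r − D₁/P₀.
g = 0.1557 − 5.50/37.83 = 0.1557 − 0.14539 = 0.01031

1.03%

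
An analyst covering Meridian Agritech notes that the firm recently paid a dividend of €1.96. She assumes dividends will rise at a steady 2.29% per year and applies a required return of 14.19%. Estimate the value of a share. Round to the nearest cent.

€16.85

Gordon growth model: P₀ = D₁/(r − g). D₁ = 1.96 × (1 + 0.0229) = 2.0049.
P₀ = 2.0049 / (0.1419 − 0.0229) = 2.0049 / 0.119 = 16.8478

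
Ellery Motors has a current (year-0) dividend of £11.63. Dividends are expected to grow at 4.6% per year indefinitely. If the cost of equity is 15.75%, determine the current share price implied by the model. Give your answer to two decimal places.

Gordon growth model: P₀ = D₁/(r − g). D₁ = 11.63 × (1 + 0.046) = 12.1650.
P₀ = 12.1650 / (0.1575 − 0.046) = 12.1650 / 0.1115 = 109.1030

£109.10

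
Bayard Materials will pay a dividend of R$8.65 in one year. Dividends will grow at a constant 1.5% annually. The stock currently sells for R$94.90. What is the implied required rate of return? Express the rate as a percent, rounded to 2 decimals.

10.61%

Rearranging the constant-growth DDM: r = D₁/P₀ + g.
r = 8.6500 / 94.90 + 0.015 = 0.09115 + 0.015 = 0.10615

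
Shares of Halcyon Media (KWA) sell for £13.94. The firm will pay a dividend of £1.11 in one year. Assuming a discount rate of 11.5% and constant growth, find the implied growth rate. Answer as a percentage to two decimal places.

From P₀ = D₁/(r − g), the implied growth is g = r − D₁/P₀.
g = 0.115 − 1.11/13.94 = 0.115 − 0.07963 = 0.03537

3.54%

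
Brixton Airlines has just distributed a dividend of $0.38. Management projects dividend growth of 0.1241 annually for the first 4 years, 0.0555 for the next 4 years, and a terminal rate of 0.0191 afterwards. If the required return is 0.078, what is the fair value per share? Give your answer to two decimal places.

$10.54

Three-stage DDM. Project D₁…D_8; terminal Gordon value at t=8 with g = 0.0191; discount at r = 0.078.
D_1 = 0.4272
D_2 = 0.4802
D_3 = 0.5398
D_4 = 0.6067
D_5 = 0.6404
D_6 = 0.6760
D_7 = 0.7135
D_8 = 0.7531
TV_8 = 0.7675/(0.078−0.0191) = 13.0298
P₀ = Σ Dₜ/(1+r)ᵗ + TV_8/(1+r)^8 = 10.5397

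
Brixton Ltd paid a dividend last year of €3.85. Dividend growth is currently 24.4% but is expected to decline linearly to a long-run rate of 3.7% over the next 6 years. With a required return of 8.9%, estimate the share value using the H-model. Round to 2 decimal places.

€122.76

H-model: P₀ = D₀[(1+g_L) + H(g_S−g_L)]/(r−g_L), with H = 6/2 = 3.
P₀ = 3.85 × [(1+0.037) + 3×(0.244−0.037)] / (0.089−0.037)
   = 3.85 × 1.6580 / 0.052 = 122.7558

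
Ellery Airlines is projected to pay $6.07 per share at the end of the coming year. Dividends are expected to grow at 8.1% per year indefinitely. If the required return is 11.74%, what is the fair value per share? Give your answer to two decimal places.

$166.76

Gordon growth model: P₀ = D₁/(r − g), with D₁ = 6.07 given directly.
P₀ = 6.0700 / (0.1174 − 0.081) = 6.0700 / 0.0364 = 166.7582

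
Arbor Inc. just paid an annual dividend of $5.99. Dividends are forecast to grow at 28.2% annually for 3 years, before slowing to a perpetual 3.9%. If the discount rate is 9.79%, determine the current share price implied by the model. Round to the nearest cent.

$192.93

Two-stage DDM. Project D₁…D_3 at 0.282, terminal growth 0.039, discount at r = 0.0979.
D_1 = 7.6792
D_2 = 9.8447
D_3 = 12.6209
Terminal value at t=3: TV = D_4/(r−g) = 13.1131/(0.0979−0.039) = 222.6338
P₀ = 7.6792/(1+0.0979)^1 + 9.8447/(1+0.0979)^2 + 12.6209/(1+0.0979)^3 + 222.6338/(1+0.0979)^3 = 192.9282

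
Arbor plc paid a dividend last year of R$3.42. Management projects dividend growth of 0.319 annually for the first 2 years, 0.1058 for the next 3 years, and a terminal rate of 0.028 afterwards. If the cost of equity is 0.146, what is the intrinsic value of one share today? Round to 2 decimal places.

R$56.59

Three-stage DDM. Project D₁…D_5; terminal Gordon value at t=5 with g = 0.028; discount at r = 0.146.
D_1 = 4.5110
D_2 = 5.9500
D_3 = 6.5795
D_4 = 7.2756
D_5 = 8.0454
TV_5 = 8.2706/(0.146−0.028) = 70.0901
P₀ = Σ Dₜ/(1+r)ᵗ + TV_5/(1+r)^5 = 56.5864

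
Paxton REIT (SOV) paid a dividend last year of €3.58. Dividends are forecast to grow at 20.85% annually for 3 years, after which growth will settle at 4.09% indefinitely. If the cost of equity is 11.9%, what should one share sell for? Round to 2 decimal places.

€72.65

Two-stage DDM. Project D₁…D_3 at 0.2085, terminal growth 0.0409, discount at r = 0.119.
D_1 = 4.3264
D_2 = 5.2285
D_3 = 6.3186
Terminal value at t=3: TV = D_4/(r−g) = 6.5771/(0.119−0.0409) = 84.2134
P₀ = 4.3264/(1+0.119)^1 + 5.2285/(1+0.119)^2 + 6.3186/(1+0.119)^3 + 84.2134/(1+0.119)^3 = 72.6537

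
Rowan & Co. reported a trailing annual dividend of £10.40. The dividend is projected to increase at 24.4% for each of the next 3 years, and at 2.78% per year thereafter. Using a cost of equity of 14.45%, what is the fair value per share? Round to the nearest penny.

Two-stage DDM. Project D₁…D_3 at 0.244, terminal growth 0.0278, discount at r = 0.1445.
D_1 = 12.9376
D_2 = 16.0944
D_3 = 20.0214
Terminal value at t=3: TV = D_4/(r−g) = 20.5780/(0.1445−0.0278) = 176.3324
P₀ = 12.9376/(1+0.1445)^1 + 16.0944/(1+0.1445)^2 + 20.0214/(1+0.1445)^3 + 176.3324/(1+0.1445)^3 = 154.5671

£154.57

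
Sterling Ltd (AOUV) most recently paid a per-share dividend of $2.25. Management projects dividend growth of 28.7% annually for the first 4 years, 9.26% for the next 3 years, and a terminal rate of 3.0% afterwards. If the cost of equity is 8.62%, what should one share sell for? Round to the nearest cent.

Three-stage DDM. Project D₁…D_7; terminal Gordon value at t=7 with g = 0.03; discount at r = 0.0862.
D_1 = 2.8957
D_2 = 3.7268
D_3 = 4.7964
D_4 = 6.1730
D_5 = 6.7446
D_6 = 7.3692
D_7 = 8.0516
TV_7 = 8.2931/(0.0862−0.03) = 147.5643
P₀ = Σ Dₜ/(1+r)ᵗ + TV_7/(1+r)^7 = 110.1838

$110.18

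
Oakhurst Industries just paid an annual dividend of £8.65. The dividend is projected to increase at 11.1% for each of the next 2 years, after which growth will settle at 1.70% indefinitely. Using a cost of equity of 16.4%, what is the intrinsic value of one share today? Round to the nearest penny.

£70.65

Two-stage DDM. Project D₁…D_2 at 0.111, terminal growth 0.017, discount at r = 0.164.
D_1 = 9.6102
D_2 = 10.6769
Terminal value at t=2: TV = D_3/(r−g) = 10.8584/(0.164−0.017) = 73.8666
P₀ = 9.6102/(1+0.164)^1 + 10.6769/(1+0.164)^2 + 73.8666/(1+0.164)^2 = 70.6546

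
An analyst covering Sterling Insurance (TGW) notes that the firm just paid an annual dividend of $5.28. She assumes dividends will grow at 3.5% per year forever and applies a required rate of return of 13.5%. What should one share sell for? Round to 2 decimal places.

$54.65

Gordon growth model: P₀ = D₁/(r − g). D₁ = 5.28 × (1 + 0.035) = 5.4648.
P₀ = 5.4648 / (0.135 − 0.035) = 5.4648 / 0.1 = 54.6480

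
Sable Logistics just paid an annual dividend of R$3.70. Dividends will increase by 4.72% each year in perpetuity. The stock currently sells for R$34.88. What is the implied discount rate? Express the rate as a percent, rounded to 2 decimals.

15.83%

Rearranging the constant-growth DDM: r = D₁/P₀ + g.
D₁ = 3.70 × (1 + 0.0472) = 3.8746.
r = 3.8746 / 34.88 + 0.0472 = 0.11108 + 0.0472 = 0.15828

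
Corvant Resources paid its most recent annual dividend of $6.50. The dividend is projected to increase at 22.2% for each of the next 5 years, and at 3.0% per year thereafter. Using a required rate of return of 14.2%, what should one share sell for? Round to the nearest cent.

Two-stage DDM. Project D₁…D_5 at 0.222, terminal growth 0.03, discount at r = 0.142.
D_1 = 7.9430
D_2 = 9.7063
D_3 = 11.8612
D_4 = 14.4943
D_5 = 17.7121
Terminal value at t=5: TV = D_6/(r−g) = 18.2434/(0.142−0.03) = 162.8878
P₀ = 7.9430/(1+0.142)^1 + 9.7063/(1+0.142)^2 + 11.8612/(1+0.142)^3 + 14.4943/(1+0.142)^4 + 17.7121/(1+0.142)^5 + 162.8878/(1+0.142)^5 = 123.8632

$123.86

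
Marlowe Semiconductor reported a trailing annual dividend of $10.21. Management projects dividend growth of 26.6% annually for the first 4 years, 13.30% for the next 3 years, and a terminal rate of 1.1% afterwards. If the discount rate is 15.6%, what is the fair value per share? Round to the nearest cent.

Three-stage DDM. Project D₁…D_7; terminal Gordon value at t=7 with g = 0.011; discount at r = 0.156.
D_1 = 12.9259
D_2 = 16.3641
D_3 = 20.7170
D_4 = 26.2277
D_5 = 29.7160
D_6 = 33.6682
D_7 = 38.1461
TV_7 = 38.5657/(0.156−0.011) = 265.9705
P₀ = Σ Dₜ/(1+r)ᵗ + TV_7/(1+r)^7 = 190.2666

$190.27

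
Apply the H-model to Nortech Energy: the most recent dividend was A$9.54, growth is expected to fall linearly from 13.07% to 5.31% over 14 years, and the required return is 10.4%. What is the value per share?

H-model: P₀ = D₀[(1+g_L) + H(g_S−g_L)]/(r−g_L), with H = 14/2 = 7.
P₀ = 9.54 × [(1+0.0531) + 7×(0.1307−0.0531)] / (0.104−0.0531)
   = 9.54 × 1.5963 / 0.0509 = 299.1886

A$299.19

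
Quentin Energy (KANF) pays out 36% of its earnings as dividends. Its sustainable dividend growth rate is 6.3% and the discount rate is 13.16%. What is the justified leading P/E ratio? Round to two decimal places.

Justified leading P/E = b/(r−g) = 0.36/(0.1316−0.063) = 5.2478

5.25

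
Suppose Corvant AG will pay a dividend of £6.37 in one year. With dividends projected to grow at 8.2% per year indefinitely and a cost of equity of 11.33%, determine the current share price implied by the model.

Gordon growth model: P₀ = D₁/(r − g), with D₁ = 6.37 given directly.
P₀ = 6.3700 / (0.1133 − 0.082) = 6.3700 / 0.0313 = 203.5144

£203.51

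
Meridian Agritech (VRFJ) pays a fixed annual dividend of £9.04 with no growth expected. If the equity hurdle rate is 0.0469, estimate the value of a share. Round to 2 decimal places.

£192.75

Zero-growth DDM (perpetuity): P₀ = D/r = 9.04 / 0.0469 = 192.7505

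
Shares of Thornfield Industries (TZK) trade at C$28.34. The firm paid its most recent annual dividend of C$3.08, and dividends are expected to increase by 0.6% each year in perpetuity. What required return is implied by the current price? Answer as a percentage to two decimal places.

Rearranging the constant-growth DDM: r = D₁/P₀ + g.
D₁ = 3.08 × (1 + 0.006) = 3.0985.
r = 3.0985 / 28.34 + 0.006 = 0.10933 + 0.006 = 0.11533

11.53%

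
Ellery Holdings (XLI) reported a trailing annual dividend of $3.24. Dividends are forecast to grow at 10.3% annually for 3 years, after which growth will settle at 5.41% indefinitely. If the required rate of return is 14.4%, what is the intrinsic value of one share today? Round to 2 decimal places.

Two-stage DDM. Project D₁…D_3 at 0.103, terminal growth 0.0541, discount at r = 0.144.
D_1 = 3.5737
D_2 = 3.9418
D_3 = 4.3478
Terminal value at t=3: TV = D_4/(r−g) = 4.5830/(0.144−0.0541) = 50.9793
P₀ = 3.5737/(1+0.144)^1 + 3.9418/(1+0.144)^2 + 4.3478/(1+0.144)^3 + 50.9793/(1+0.144)^3 = 43.0897

$43.09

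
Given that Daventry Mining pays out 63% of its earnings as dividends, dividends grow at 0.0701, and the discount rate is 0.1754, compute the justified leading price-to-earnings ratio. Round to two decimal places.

Justified leading P/E = b/(r−g) = 0.63/(0.1754−0.0701) = 5.9829

5.98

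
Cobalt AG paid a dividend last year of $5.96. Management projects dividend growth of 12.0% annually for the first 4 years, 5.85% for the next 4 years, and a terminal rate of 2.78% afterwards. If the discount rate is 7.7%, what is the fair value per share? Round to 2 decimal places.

$188.88

Three-stage DDM. Project D₁…D_8; terminal Gordon value at t=8 with g = 0.0278; discount at r = 0.077.
D_1 = 6.6752
D_2 = 7.4762
D_3 = 8.3734
D_4 = 9.3782
D_5 = 9.9268
D_6 = 10.5075
D_7 = 11.1222
D_8 = 11.7729
TV_8 = 12.1001/(0.077−0.0278) = 245.9378
P₀ = Σ Dₜ/(1+r)ᵗ + TV_8/(1+r)^8 = 188.8835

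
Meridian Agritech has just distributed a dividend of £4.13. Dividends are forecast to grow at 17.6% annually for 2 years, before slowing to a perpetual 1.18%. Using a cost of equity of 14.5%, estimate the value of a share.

£41.69

Two-stage DDM. Project D₁…D_2 at 0.176, terminal growth 0.0118, discount at r = 0.145.
D_1 = 4.8569
D_2 = 5.7117
Terminal value at t=2: TV = D_3/(r−g) = 5.7791/(0.145−0.0118) = 43.3866
P₀ = 4.8569/(1+0.145)^1 + 5.7117/(1+0.145)^2 + 43.3866/(1+0.145)^2 = 41.6921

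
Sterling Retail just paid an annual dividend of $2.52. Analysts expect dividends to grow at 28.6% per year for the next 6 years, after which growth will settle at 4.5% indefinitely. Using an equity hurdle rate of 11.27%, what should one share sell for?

Two-stage DDM. Project D₁…D_6 at 0.286, terminal growth 0.045, discount at r = 0.1127.
D_1 = 3.2407
D_2 = 4.1676
D_3 = 5.3595
D_4 = 6.8923
D_5 = 8.8635
D_6 = 11.3985
Terminal value at t=6: TV = D_7/(r−g) = 11.9114/(0.1127−0.045) = 175.9438
P₀ = 3.2407/(1+0.1127)^1 + 4.1676/(1+0.1127)^2 + 5.3595/(1+0.1127)^3 + 6.8923/(1+0.1127)^4 + 8.8635/(1+0.1127)^5 + 11.3985/(1+0.1127)^6 + 175.9438/(1+0.1127)^6 = 118.5731

$118.57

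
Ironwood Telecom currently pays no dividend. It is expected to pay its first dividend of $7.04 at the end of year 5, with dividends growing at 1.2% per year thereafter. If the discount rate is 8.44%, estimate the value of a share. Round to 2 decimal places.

Deferred-dividend DDM. At t=4 the remaining stream is a growing perpetuity with first payment D_5 = 7.04.
V_4 = D_5/(r−g) = 7.04/(0.0844−0.012) = 97.2376
P₀ = V_4/(1+r)^4 = 97.2376/(1+0.0844)^4 = 70.3195

$70.32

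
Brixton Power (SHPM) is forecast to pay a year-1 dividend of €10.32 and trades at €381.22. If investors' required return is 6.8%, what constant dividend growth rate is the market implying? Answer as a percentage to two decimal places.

From P₀ = D₁/(r − g), the implied growth is g = r − D₁/P₀.
g = 0.068 − 10.32/381.22 = 0.068 − 0.02707 = 0.04093

4.09%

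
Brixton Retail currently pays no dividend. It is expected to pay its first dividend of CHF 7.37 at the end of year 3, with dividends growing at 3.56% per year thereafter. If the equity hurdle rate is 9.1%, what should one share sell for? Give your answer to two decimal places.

CHF 111.77

Deferred-dividend DDM. At t=2 the remaining stream is a growing perpetuity with first payment D_3 = 7.37.
V_2 = D_3/(r−g) = 7.37/(0.091−0.0356) = 133.0325
P₀ = V_2/(1+r)^2 = 133.0325/(1+0.091)^2 = 111.7656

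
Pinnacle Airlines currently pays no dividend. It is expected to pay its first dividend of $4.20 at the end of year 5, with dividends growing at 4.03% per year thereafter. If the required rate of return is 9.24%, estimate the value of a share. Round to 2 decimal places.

$56.61

Deferred-dividend DDM. At t=4 the remaining stream is a growing perpetuity with first payment D_5 = 4.20.
V_4 = D_5/(r−g) = 4.20/(0.0924−0.0403) = 80.6142
P₀ = V_4/(1+r)^4 = 80.6142/(1+0.0924)^4 = 56.6089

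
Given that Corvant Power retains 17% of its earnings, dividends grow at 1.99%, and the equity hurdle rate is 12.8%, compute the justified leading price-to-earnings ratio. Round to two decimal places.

Payout ratio b = 1 − 0.17 = 0.83.
Justified leading P/E = b/(r−g) = 0.83/(0.128−0.0199) = 7.6781

7.68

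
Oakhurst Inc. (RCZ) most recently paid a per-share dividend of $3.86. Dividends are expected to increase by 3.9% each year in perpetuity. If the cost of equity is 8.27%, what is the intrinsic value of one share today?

Gordon growth model: P₀ = D₁/(r − g). D₁ = 3.86 × (1 + 0.039) = 4.0105.
P₀ = 4.0105 / (0.0827 − 0.039) = 4.0105 / 0.0437 = 91.7744

$91.77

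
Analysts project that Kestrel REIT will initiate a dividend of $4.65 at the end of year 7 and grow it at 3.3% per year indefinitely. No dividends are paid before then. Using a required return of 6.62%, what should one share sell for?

Deferred-dividend DDM. At t=6 the remaining stream is a growing perpetuity with first payment D_7 = 4.65.
V_6 = D_7/(r−g) = 4.65/(0.0662−0.033) = 140.0602
P₀ = V_6/(1+r)^6 = 140.0602/(1+0.0662)^6 = 95.3417

$95.34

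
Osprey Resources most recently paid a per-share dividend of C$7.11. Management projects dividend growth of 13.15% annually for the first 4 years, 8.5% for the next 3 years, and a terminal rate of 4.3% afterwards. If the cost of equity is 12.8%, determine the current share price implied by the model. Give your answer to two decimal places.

C$127.26

Three-stage DDM. Project D₁…D_7; terminal Gordon value at t=7 with g = 0.043; discount at r = 0.128.
D_1 = 8.0450
D_2 = 9.1029
D_3 = 10.2999
D_4 = 11.6543
D_5 = 12.6450
D_6 = 13.7198
D_7 = 14.8860
TV_7 = 15.5261/(0.128−0.043) = 182.6596
P₀ = Σ Dₜ/(1+r)ᵗ + TV_7/(1+r)^7 = 127.2624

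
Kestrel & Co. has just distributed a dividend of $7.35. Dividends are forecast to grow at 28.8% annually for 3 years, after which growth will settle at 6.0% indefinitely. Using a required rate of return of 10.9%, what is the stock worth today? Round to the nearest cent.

Two-stage DDM. Project D₁…D_3 at 0.288, terminal growth 0.06, discount at r = 0.109.
D_1 = 9.4668
D_2 = 12.1932
D_3 = 15.7049
Terminal value at t=3: TV = D_4/(r−g) = 16.6472/(0.109−0.06) = 339.7385
P₀ = 9.4668/(1+0.109)^1 + 12.1932/(1+0.109)^2 + 15.7049/(1+0.109)^3 + 339.7385/(1+0.109)^3 = 279.0513

$279.05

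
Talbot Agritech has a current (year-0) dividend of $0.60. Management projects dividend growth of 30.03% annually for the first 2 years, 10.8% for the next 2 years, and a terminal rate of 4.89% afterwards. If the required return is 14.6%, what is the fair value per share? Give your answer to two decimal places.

Three-stage DDM. Project D₁…D_4; terminal Gordon value at t=4 with g = 0.0489; discount at r = 0.146.
D_1 = 0.7802
D_2 = 1.0145
D_3 = 1.1240
D_4 = 1.2454
TV_4 = 1.3063/(0.146−0.0489) = 13.4534
P₀ = Σ Dₜ/(1+r)ᵗ + TV_4/(1+r)^4 = 10.7221

$10.72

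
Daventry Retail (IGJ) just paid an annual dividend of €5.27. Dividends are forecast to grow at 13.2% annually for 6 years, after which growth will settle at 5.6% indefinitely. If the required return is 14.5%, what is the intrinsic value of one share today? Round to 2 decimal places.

€88.78

Two-stage DDM. Project D₁…D_6 at 0.132, terminal growth 0.056, discount at r = 0.145.
D_1 = 5.9656
D_2 = 6.7531
D_3 = 7.6445
D_4 = 8.6536
D_5 = 9.7959
D_6 = 11.0889
Terminal value at t=6: TV = D_7/(r−g) = 11.7099/(0.145−0.056) = 131.5719
P₀ = 5.9656/(1+0.145)^1 + 6.7531/(1+0.145)^2 + 7.6445/(1+0.145)^3 + 8.6536/(1+0.145)^4 + 9.7959/(1+0.145)^5 + 11.0889/(1+0.145)^6 + 131.5719/(1+0.145)^6 = 88.7759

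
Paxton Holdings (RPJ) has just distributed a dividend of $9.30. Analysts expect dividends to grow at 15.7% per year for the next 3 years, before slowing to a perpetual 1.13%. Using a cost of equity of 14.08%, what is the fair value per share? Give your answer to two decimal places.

$104.46

Two-stage DDM. Project D₁…D_3 at 0.157, terminal growth 0.0113, discount at r = 0.1408.
D_1 = 10.7601
D_2 = 12.4494
D_3 = 14.4040
Terminal value at t=3: TV = D_4/(r−g) = 14.5668/(0.1408−0.0113) = 112.4847
P₀ = 10.7601/(1+0.1408)^1 + 12.4494/(1+0.1408)^2 + 14.4040/(1+0.1408)^3 + 112.4847/(1+0.1408)^3 = 104.4642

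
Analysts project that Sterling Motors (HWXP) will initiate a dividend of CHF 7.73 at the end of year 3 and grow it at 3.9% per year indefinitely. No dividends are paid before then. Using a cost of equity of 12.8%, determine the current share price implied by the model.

CHF 68.26

Deferred-dividend DDM. At t=2 the remaining stream is a growing perpetuity with first payment D_3 = 7.73.
V_2 = D_3/(r−g) = 7.73/(0.128−0.039) = 86.8539
P₀ = V_2/(1+r)^2 = 86.8539/(1+0.128)^2 = 68.2608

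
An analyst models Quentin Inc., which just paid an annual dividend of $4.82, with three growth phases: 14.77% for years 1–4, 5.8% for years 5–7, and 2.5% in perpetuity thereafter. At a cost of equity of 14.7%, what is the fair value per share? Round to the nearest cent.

Three-stage DDM. Project D₁…D_7; terminal Gordon value at t=7 with g = 0.025; discount at r = 0.147.
D_1 = 5.5319
D_2 = 6.3490
D_3 = 7.2867
D_4 = 8.3630
D_5 = 8.8480
D_6 = 9.3612
D_7 = 9.9042
TV_7 = 10.1518/(0.147−0.025) = 83.2112
P₀ = Σ Dₜ/(1+r)ᵗ + TV_7/(1+r)^7 = 63.5288

$63.53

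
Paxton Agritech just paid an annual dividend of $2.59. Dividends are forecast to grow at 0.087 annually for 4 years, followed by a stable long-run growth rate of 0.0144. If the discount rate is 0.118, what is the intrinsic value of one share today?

$32.32

Two-stage DDM. Project D₁…D_4 at 0.087, terminal growth 0.0144, discount at r = 0.118.
D_1 = 2.8153
D_2 = 3.0603
D_3 = 3.3265
D_4 = 3.6159
Terminal value at t=4: TV = D_5/(r−g) = 3.6680/(0.118−0.0144) = 35.4052
P₀ = 2.8153/(1+0.118)^1 + 3.0603/(1+0.118)^2 + 3.3265/(1+0.118)^3 + 3.6159/(1+0.118)^4 + 35.4052/(1+0.118)^4 = 32.3236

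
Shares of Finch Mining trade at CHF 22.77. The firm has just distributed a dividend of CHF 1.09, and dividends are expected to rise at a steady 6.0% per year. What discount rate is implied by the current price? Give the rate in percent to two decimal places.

11.07%

Rearranging the constant-growth DDM: r = D₁/P₀ + g.
D₁ = 1.09 × (1 + 0.06) = 1.1554.
r = 1.1554 / 22.77 + 0.06 = 0.05074 + 0.06 = 0.11074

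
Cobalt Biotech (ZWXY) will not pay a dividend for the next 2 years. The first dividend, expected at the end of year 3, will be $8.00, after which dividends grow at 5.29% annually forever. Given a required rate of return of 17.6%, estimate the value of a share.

$46.99

Deferred-dividend DDM. At t=2 the remaining stream is a growing perpetuity with first payment D_3 = 8.00.
V_2 = D_3/(r−g) = 8.00/(0.176−0.0529) = 64.9878
P₀ = V_2/(1+r)^2 = 64.9878/(1+0.176)^2 = 46.9913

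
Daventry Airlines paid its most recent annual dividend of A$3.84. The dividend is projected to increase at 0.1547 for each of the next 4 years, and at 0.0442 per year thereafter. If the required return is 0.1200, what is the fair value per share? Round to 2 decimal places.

Two-stage DDM. Project D₁…D_4 at 0.1547, terminal growth 0.0442, discount at r = 0.12.
D_1 = 4.4340
D_2 = 5.1200
D_3 = 5.9121
D_4 = 6.8267
Terminal value at t=4: TV = D_5/(r−g) = 7.1284/(0.12−0.0442) = 94.0421
P₀ = 4.4340/(1+0.12)^1 + 5.1200/(1+0.12)^2 + 5.9121/(1+0.12)^3 + 6.8267/(1+0.12)^4 + 94.0421/(1+0.12)^4 = 76.3526

A$76.35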